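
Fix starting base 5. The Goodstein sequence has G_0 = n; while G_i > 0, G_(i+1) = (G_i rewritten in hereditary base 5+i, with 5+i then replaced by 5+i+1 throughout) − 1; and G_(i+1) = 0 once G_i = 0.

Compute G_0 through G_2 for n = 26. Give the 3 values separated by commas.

base 5: 26 = 5^2 + 1; at 6: 6^2 + 1 = 37; next = 36
base 6: 36 = 6^2; at 7: 7^2 = 49; next = 48

26, 36, 48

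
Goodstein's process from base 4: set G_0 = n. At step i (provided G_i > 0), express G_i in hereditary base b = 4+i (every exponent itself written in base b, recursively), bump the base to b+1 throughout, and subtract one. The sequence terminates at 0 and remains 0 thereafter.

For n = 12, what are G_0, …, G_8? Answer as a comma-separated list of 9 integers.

12, 14, 15, 16, 17, 18, 19, 19, 19

G_0=12  [base 4] 3·4  →[4↦5]→  3·5 = 15  −1 ⇒ G_1=14
G_1=14  [base 5] 2·5 + 4  →[5↦6]→  2·6 + 4 = 16  −1 ⇒ G_2=15
G_2=15  [base 6] 2·6 + 3  →[6↦7]→  2·7 + 3 = 17  −1 ⇒ G_3=16
G_3=16  [base 7] 2·7 + 2  →[7↦8]→  2·8 + 2 = 18  −1 ⇒ G_4=17
G_4=17  [base 8] 2·8 + 1  →[8↦9]→  2·9 + 1 = 19  −1 ⇒ G_5=18
G_5=18  [base 9] 2·9  →[9↦10]→  2·10 = 20  −1 ⇒ G_6=19
G_6=19  [base 10] 10 + 9  →[10↦11]→  11 + 9 = 20  −1 ⇒ G_7=19
G_7=19  [base 11] 11 + 8  →[11↦12]→  12 + 8 = 20  −1 ⇒ G_8=19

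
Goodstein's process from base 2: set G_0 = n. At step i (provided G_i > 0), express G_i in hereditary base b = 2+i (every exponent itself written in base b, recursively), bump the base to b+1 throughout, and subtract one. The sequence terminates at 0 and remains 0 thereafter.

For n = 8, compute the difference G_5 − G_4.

G_0=8  [base 2] 2^(2 + 1)  →[2↦3]→  3^(3 + 1) = 81  −1 ⇒ G_1=80
G_1=80  [base 3] 2·3^3 + 2·3^2 + 2·3 + 2  →[3↦4]→  2·4^4 + 2·4^2 + 2·4 + 2 = 554  −1 ⇒ G_2=553
G_2=553  [base 4] 2·4^4 + 2·4^2 + 2·4 + 1  →[4↦5]→  2·5^5 + 2·5^2 + 2·5 + 1 = 6311  −1 ⇒ G_3=6310
G_3=6310  [base 5] 2·5^5 + 2·5^2 + 2·5  →[5↦6]→  2·6^6 + 2·6^2 + 2·6 = 93396  −1 ⇒ G_4=93395
G_4=93395  [base 6] 2·6^6 + 2·6^2 + 6 + 5  →[6↦7]→  2·7^7 + 2·7^2 + 7 + 5 = 1647196  −1 ⇒ G_5=1647195

1553800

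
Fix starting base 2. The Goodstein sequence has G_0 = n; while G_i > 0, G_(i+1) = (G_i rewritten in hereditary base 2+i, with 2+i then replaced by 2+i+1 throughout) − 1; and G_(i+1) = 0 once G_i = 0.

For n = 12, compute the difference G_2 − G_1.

958

base 2: 12 = 2^(2 + 1) + 2^2; at 3: 3^(3 + 1) + 3^3 = 108; next = 107
base 3: 107 = 3^(3 + 1) + 2·3^2 + 2·3 + 2; at 4: 4^(4 + 1) + 2·4^2 + 2·4 + 2 = 1066; next = 1065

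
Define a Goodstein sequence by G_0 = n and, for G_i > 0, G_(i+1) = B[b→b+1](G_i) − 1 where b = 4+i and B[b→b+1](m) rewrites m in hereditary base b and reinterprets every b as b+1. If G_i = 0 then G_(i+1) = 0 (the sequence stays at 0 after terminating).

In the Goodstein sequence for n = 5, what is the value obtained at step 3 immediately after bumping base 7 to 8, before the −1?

4

G_0=5  [base 4] 4 + 1  →[4↦5]→  5 + 1 = 6  −1 ⇒ G_1=5
G_1=5  [base 5] 5  →[5↦6]→  6 = 6  −1 ⇒ G_2=5
G_2=5  [base 6] 5  →[6↦7]→  5 = 5  −1 ⇒ G_3=4
G_3=4  [base 7] 4  →[7↦8]→  4 = 4  −1 ⇒ G_4=3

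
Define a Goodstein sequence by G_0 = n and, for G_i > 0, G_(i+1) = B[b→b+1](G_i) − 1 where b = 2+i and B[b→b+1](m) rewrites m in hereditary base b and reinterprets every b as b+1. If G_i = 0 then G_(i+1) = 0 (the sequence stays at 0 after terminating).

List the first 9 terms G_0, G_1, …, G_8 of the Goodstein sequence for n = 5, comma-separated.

G_0=5  [base 2] 2^2 + 1  →[2↦3]→  3^3 + 1 = 28  −1 ⇒ G_1=27
G_1=27  [base 3] 3^3  →[3↦4]→  4^4 = 256  −1 ⇒ G_2=255
G_2=255  [base 4] 3·4^3 + 3·4^2 + 3·4 + 3  →[4↦5]→  3·5^3 + 3·5^2 + 3·5 + 3 = 468  −1 ⇒ G_3=467
G_3=467  [base 5] 3·5^3 + 3·5^2 + 3·5 + 2  →[5↦6]→  3·6^3 + 3·6^2 + 3·6 + 2 = 776  −1 ⇒ G_4=775
G_4=775  [base 6] 3·6^3 + 3·6^2 + 3·6 + 1  →[6↦7]→  3·7^3 + 3·7^2 + 3·7 + 1 = 1198  −1 ⇒ G_5=1197
G_5=1197  [base 7] 3·7^3 + 3·7^2 + 3·7  →[7↦8]→  3·8^3 + 3·8^2 + 3·8 = 1752  −1 ⇒ G_6=1751
G_6=1751  [base 8] 3·8^3 + 3·8^2 + 2·8 + 7  →[8↦9]→  3·9^3 + 3·9^2 + 2·9 + 7 = 2455  −1 ⇒ G_7=2454
G_7=2454  [base 9] 3·9^3 + 3·9^2 + 2·9 + 6  →[9↦10]→  3·10^3 + 3·10^2 + 2·10 + 6 = 3326  −1 ⇒ G_8=3325

5, 27, 255, 467, 775, 1197, 1751, 2454, 3325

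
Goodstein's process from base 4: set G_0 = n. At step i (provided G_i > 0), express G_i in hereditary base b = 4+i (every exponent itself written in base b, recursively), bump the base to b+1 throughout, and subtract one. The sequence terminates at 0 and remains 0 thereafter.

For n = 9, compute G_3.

G_0=9  [base 4] 2·4 + 1  →[4↦5]→  2·5 + 1 = 11  −1 ⇒ G_1=10
G_1=10  [base 5] 2·5  →[5↦6]→  2·6 = 12  −1 ⇒ G_2=11
G_2=11  [base 6] 6 + 5  →[6↦7]→  7 + 5 = 12  −1 ⇒ G_3=11
G_3=11  [base 7] 7 + 4  →[7↦8]→  8 + 4 = 12  −1 ⇒ G_4=11

11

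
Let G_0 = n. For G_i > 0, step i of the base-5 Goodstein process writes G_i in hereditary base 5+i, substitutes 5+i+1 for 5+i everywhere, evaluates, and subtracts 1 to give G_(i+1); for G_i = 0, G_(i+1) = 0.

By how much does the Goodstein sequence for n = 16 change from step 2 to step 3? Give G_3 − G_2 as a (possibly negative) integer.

[0] 16 ≡ 3·5 + 1 (base 5). Lift 6: 19. −1: 18.
[1] 18 ≡ 3·6 (base 6). Lift 7: 21. −1: 20.
[2] 20 ≡ 2·7 + 6 (base 7). Lift 8: 22. −1: 21.

1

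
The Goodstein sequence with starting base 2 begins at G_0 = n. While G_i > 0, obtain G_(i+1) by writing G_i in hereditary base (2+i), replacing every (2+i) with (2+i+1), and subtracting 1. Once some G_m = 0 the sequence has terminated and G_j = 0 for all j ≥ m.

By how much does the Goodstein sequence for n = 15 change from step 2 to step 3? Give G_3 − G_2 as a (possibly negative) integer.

[0] 15 ≡ 2^(2 + 1) + 2^2 + 2 + 1 (base 2). Lift 3: 112. −1: 111.
[1] 111 ≡ 3^(3 + 1) + 3^3 + 3 (base 3). Lift 4: 1284. −1: 1283.
[2] 1283 ≡ 4^(4 + 1) + 4^4 + 3 (base 4). Lift 5: 18753. −1: 18752.

17469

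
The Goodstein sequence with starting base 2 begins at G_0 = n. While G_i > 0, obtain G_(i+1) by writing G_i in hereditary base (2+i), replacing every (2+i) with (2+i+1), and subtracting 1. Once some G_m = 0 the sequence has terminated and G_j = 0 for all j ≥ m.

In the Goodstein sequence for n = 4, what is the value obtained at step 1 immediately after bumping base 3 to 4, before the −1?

i=0: 4 = 2^2 (b=2); 2→3: 3^3 = 27; 27−1 = 26
i=1: 26 = 2·3^2 + 2·3 + 2 (b=3); 3→4: 2·4^2 + 2·4 + 2 = 42; 42−1 = 41

42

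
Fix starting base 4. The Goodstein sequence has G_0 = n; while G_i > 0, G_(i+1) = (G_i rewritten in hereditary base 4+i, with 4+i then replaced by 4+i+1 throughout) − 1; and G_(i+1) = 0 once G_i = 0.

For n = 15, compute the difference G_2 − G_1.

2

base 4: 15 = 3·4 + 3; at 5: 3·5 + 3 = 18; next = 17
base 5: 17 = 3·5 + 2; at 6: 3·6 + 2 = 20; next = 19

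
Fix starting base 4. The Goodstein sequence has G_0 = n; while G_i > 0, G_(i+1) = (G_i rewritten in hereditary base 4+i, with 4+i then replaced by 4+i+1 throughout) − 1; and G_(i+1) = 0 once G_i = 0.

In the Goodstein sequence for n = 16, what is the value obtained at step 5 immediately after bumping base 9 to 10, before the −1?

[0] 16 ≡ 4^2 (base 4). Lift 5: 25. −1: 24.
[1] 24 ≡ 4·5 + 4 (base 5). Lift 6: 28. −1: 27.
[2] 27 ≡ 4·6 + 3 (base 6). Lift 7: 31. −1: 30.
[3] 30 ≡ 4·7 + 2 (base 7). Lift 8: 34. −1: 33.
[4] 33 ≡ 4·8 + 1 (base 8). Lift 9: 37. −1: 36.
[5] 36 ≡ 4·9 (base 9). Lift 10: 40. −1: 39.

40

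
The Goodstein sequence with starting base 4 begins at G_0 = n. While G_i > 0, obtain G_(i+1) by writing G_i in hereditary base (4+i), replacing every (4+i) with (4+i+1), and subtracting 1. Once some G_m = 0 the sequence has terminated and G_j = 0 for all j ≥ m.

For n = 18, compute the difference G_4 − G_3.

step 0: 18 = 4^2 + 2; sub 5 for 4: 5^2 + 2; = 27; G_1 = 27−1 = 26
step 1: 26 = 5^2 + 1; sub 6 for 5: 6^2 + 1; = 37; G_2 = 37−1 = 36
step 2: 36 = 6^2; sub 7 for 6: 7^2; = 49; G_3 = 49−1 = 48
step 3: 48 = 6·7 + 6; sub 8 for 7: 6·8 + 6; = 54; G_4 = 54−1 = 53

5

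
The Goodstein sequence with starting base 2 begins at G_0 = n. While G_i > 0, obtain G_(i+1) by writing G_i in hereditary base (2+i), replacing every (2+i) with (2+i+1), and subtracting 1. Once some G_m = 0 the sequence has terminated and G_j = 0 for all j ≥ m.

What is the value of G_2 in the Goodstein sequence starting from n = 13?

[0] 13 ≡ 2^(2 + 1) + 2^2 + 1 (base 2). Lift 3: 109. −1: 108.
[1] 108 ≡ 3^(3 + 1) + 3^3 (base 3). Lift 4: 1280. −1: 1279.
[2] 1279 ≡ 4^(4 + 1) + 3·4^3 + 3·4^2 + 3·4 + 3 (base 4). Lift 5: 16093. −1: 16092.

1279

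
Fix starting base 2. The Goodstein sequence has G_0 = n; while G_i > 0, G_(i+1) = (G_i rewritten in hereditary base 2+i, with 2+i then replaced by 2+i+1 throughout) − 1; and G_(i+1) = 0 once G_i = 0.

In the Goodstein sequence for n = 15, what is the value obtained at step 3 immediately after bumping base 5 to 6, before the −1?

G_0=15  [base 2] 2^(2 + 1) + 2^2 + 2 + 1  →[2↦3]→  3^(3 + 1) + 3^3 + 3 + 1 = 112  −1 ⇒ G_1=111
G_1=111  [base 3] 3^(3 + 1) + 3^3 + 3  →[3↦4]→  4^(4 + 1) + 4^4 + 4 = 1284  −1 ⇒ G_2=1283
G_2=1283  [base 4] 4^(4 + 1) + 4^4 + 3  →[4↦5]→  5^(5 + 1) + 5^5 + 3 = 18753  −1 ⇒ G_3=18752
G_3=18752  [base 5] 5^(5 + 1) + 5^5 + 2  →[5↦6]→  6^(6 + 1) + 6^6 + 2 = 326594  −1 ⇒ G_4=326593

326594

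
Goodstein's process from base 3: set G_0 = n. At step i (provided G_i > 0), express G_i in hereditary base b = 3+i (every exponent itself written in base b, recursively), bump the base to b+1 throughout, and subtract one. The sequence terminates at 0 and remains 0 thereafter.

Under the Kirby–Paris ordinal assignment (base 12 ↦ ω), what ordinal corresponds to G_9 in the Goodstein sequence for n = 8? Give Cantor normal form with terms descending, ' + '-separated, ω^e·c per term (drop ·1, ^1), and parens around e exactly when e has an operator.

[0] 8 ≡ 2·3 + 2 (base 3). Lift 4: 10. −1: 9.
[1] 9 ≡ 2·4 + 1 (base 4). Lift 5: 11. −1: 10.
[2] 10 ≡ 2·5 (base 5). Lift 6: 12. −1: 11.
[3] 11 ≡ 6 + 5 (base 6). Lift 7: 12. −1: 11.
[4] 11 ≡ 7 + 4 (base 7). Lift 8: 12. −1: 11.
[5] 11 ≡ 8 + 3 (base 8). Lift 9: 12. −1: 11.
[6] 11 ≡ 9 + 2 (base 9). Lift 10: 12. −1: 11.
[7] 11 ≡ 10 + 1 (base 10). Lift 11: 12. −1: 11.
[8] 11 ≡ 11 (base 11). Lift 12: 12. −1: 11.

11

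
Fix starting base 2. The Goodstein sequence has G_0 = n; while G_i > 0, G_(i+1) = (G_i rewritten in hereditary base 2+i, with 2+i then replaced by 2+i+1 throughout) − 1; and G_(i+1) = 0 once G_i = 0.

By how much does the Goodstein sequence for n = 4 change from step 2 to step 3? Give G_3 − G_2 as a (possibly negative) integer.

step 0: 4 = 2^2; sub 3 for 2: 3^3; = 27; G_1 = 27−1 = 26
step 1: 26 = 2·3^2 + 2·3 + 2; sub 4 for 3: 2·4^2 + 2·4 + 2; = 42; G_2 = 42−1 = 41
step 2: 41 = 2·4^2 + 2·4 + 1; sub 5 for 4: 2·5^2 + 2·5 + 1; = 61; G_3 = 61−1 = 60

19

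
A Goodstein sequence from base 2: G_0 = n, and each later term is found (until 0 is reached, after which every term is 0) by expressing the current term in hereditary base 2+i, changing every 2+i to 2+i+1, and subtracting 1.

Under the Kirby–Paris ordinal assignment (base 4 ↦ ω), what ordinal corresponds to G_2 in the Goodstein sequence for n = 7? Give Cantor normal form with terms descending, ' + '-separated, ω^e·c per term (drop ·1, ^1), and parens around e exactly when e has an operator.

ω^ω + 3

G_0=7  [base 2] 2^2 + 2 + 1  →[2↦3]→  3^3 + 3 + 1 = 31  −1 ⇒ G_1=30
G_1=30  [base 3] 3^3 + 3  →[3↦4]→  4^4 + 4 = 260  −1 ⇒ G_2=259
G_2=259  [base 4] 4^4 + 3  →[4↦5]→  5^5 + 3 = 3128  −1 ⇒ G_3=3127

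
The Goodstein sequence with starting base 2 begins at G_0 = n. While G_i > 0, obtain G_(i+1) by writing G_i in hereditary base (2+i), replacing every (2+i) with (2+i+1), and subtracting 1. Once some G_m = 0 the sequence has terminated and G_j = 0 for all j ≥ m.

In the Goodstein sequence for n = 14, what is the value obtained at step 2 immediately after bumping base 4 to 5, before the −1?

18751

i=0: 14 = 2^(2 + 1) + 2^2 + 2 (b=2); 2→3: 3^(3 + 1) + 3^3 + 3 = 111; 111−1 = 110
i=1: 110 = 3^(3 + 1) + 3^3 + 2 (b=3); 3→4: 4^(4 + 1) + 4^4 + 2 = 1282; 1282−1 = 1281
i=2: 1281 = 4^(4 + 1) + 4^4 + 1 (b=4); 4→5: 5^(5 + 1) + 5^5 + 1 = 18751; 18751−1 = 18750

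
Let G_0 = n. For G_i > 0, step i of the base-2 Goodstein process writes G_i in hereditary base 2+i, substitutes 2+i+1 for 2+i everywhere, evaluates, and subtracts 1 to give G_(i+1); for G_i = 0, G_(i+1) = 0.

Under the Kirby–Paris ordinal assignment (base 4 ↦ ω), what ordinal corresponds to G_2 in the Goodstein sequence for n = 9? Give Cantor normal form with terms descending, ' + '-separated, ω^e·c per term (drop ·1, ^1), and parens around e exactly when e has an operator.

i=0: 9 = 2^(2 + 1) + 1 (b=2); 2→3: 3^(3 + 1) + 1 = 82; 82−1 = 81
i=1: 81 = 3^(3 + 1) (b=3); 3→4: 4^(4 + 1) = 1024; 1024−1 = 1023
i=2: 1023 = 3·4^4 + 3·4^3 + 3·4^2 + 3·4 + 3 (b=4); 4→5: 3·5^5 + 3·5^3 + 3·5^2 + 3·5 + 3 = 9843; 9843−1 = 9842

ω^ω·3 + ω^3·3 + ω^2·3 + ω·3 + 3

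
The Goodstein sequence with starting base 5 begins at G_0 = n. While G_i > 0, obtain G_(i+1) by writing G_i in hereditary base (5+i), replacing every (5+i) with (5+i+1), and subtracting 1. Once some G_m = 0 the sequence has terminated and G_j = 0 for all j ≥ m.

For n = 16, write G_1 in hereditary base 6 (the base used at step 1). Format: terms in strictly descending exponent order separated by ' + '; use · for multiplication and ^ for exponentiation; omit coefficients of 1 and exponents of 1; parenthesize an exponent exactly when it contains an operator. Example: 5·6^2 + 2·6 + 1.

i=0: 16 = 3·5 + 1 (b=5); 5→6: 3·6 + 1 = 19; 19−1 = 18
i=1: 18 = 3·6 (b=6); 6→7: 3·7 = 21; 21−1 = 20

3·6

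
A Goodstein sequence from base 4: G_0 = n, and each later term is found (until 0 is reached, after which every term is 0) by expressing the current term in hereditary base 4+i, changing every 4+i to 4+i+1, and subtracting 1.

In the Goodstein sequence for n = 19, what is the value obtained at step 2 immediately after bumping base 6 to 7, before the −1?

i=0: 19 = 4^2 + 3 (b=4); 4→5: 5^2 + 3 = 28; 28−1 = 27
i=1: 27 = 5^2 + 2 (b=5); 5→6: 6^2 + 2 = 38; 38−1 = 37
i=2: 37 = 6^2 + 1 (b=6); 6→7: 7^2 + 1 = 50; 50−1 = 49

50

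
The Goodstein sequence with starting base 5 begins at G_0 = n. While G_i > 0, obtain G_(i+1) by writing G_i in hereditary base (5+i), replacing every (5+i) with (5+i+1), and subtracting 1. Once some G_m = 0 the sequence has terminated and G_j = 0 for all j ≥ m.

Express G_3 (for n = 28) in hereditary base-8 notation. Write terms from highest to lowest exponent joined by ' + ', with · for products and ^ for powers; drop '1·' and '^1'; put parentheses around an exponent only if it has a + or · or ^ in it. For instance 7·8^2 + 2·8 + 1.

8^2

28 —HB5→ 5^2 + 3 —bump→ 6^2 + 3 = 39 —(−1)→ 38
38 —HB6→ 6^2 + 2 —bump→ 7^2 + 2 = 51 —(−1)→ 50
50 —HB7→ 7^2 + 1 —bump→ 8^2 + 1 = 65 —(−1)→ 64
64 —HB8→ 8^2 —bump→ 9^2 = 81 —(−1)→ 80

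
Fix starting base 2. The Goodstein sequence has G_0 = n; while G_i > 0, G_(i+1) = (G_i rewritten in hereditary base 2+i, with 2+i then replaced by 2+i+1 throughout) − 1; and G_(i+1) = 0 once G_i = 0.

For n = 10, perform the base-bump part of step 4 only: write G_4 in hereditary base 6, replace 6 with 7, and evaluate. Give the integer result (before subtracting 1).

step 0: 10 = 2^(2 + 1) + 2; sub 3 for 2: 3^(3 + 1) + 3; = 84; G_1 = 84−1 = 83
step 1: 83 = 3^(3 + 1) + 2; sub 4 for 3: 4^(4 + 1) + 2; = 1026; G_2 = 1026−1 = 1025
step 2: 1025 = 4^(4 + 1) + 1; sub 5 for 4: 5^(5 + 1) + 1; = 15626; G_3 = 15626−1 = 15625
step 3: 15625 = 5^(5 + 1); sub 6 for 5: 6^(6 + 1); = 279936; G_4 = 279936−1 = 279935
step 4: 279935 = 5·6^6 + 5·6^5 + 5·6^4 + 5·6^3 + 5·6^2 + 5·6 + 5; sub 7 for 6: 5·7^7 + 5·7^5 + 5·7^4 + 5·7^3 + 5·7^2 + 5·7 + 5; = 4215755; G_5 = 4215755−1 = 4215754

4215755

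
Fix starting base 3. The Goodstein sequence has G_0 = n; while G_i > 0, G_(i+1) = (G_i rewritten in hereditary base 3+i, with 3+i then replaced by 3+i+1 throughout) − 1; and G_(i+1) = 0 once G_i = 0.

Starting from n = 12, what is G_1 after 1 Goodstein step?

19

(0) 12|_3 = 3^2 + 3 ↦ 4^2 + 4|_4 = 20 ⇒ 19
(1) 19|_4 = 4^2 + 3 ↦ 5^2 + 3|_5 = 28 ⇒ 27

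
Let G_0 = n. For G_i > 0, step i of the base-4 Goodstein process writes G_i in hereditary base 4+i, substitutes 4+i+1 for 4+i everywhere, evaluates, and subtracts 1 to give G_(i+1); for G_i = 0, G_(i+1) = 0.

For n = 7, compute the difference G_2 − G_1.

G_0 = 7. HB_4(7) = 4 + 3. Bump = 8. G_1 = 7.
G_1 = 7. HB_5(7) = 5 + 2. Bump = 8. G_2 = 7.

0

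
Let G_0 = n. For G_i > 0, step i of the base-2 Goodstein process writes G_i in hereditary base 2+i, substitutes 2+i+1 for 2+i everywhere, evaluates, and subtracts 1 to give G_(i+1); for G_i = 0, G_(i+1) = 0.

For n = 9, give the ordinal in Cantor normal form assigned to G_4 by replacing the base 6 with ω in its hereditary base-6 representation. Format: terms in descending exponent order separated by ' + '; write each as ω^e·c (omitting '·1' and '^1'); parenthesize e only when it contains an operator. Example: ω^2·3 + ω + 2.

ω^ω·3 + ω^3·3 + ω^2·3 + ω·3 + 1

base 2: 9 = 2^(2 + 1) + 1; at 3: 3^(3 + 1) + 1 = 82; next = 81
base 3: 81 = 3^(3 + 1); at 4: 4^(4 + 1) = 1024; next = 1023
base 4: 1023 = 3·4^4 + 3·4^3 + 3·4^2 + 3·4 + 3; at 5: 3·5^5 + 3·5^3 + 3·5^2 + 3·5 + 3 = 9843; next = 9842
base 5: 9842 = 3·5^5 + 3·5^3 + 3·5^2 + 3·5 + 2; at 6: 3·6^6 + 3·6^3 + 3·6^2 + 3·6 + 2 = 140744; next = 140743
base 6: 140743 = 3·6^6 + 3·6^3 + 3·6^2 + 3·6 + 1; at 7: 3·7^7 + 3·7^3 + 3·7^2 + 3·7 + 1 = 2471827; next = 2471826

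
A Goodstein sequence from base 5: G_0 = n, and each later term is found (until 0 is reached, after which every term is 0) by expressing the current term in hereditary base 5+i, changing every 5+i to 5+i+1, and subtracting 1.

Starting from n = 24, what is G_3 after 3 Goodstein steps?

24 —HB5→ 4·5 + 4 —bump→ 4·6 + 4 = 28 —(−1)→ 27
27 —HB6→ 4·6 + 3 —bump→ 4·7 + 3 = 31 —(−1)→ 30
30 —HB7→ 4·7 + 2 —bump→ 4·8 + 2 = 34 —(−1)→ 33

33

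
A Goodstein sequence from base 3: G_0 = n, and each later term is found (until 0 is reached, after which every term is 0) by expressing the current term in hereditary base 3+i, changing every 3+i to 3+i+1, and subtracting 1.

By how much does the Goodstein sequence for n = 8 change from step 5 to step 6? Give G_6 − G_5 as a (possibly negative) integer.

0

base 3: 8 = 2·3 + 2; at 4: 2·4 + 2 = 10; next = 9
base 4: 9 = 2·4 + 1; at 5: 2·5 + 1 = 11; next = 10
base 5: 10 = 2·5; at 6: 2·6 = 12; next = 11
base 6: 11 = 6 + 5; at 7: 7 + 5 = 12; next = 11
base 7: 11 = 7 + 4; at 8: 8 + 4 = 12; next = 11
base 8: 11 = 8 + 3; at 9: 9 + 3 = 12; next = 11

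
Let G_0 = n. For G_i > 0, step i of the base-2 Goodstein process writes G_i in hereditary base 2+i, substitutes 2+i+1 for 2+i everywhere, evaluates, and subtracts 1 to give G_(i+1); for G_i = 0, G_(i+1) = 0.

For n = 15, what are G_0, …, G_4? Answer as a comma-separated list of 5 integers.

[0] 15 ≡ 2^(2 + 1) + 2^2 + 2 + 1 (base 2). Lift 3: 112. −1: 111.
[1] 111 ≡ 3^(3 + 1) + 3^3 + 3 (base 3). Lift 4: 1284. −1: 1283.
[2] 1283 ≡ 4^(4 + 1) + 4^4 + 3 (base 4). Lift 5: 18753. −1: 18752.
[3] 18752 ≡ 5^(5 + 1) + 5^5 + 2 (base 5). Lift 6: 326594. −1: 326593.

15, 111, 1283, 18752, 326593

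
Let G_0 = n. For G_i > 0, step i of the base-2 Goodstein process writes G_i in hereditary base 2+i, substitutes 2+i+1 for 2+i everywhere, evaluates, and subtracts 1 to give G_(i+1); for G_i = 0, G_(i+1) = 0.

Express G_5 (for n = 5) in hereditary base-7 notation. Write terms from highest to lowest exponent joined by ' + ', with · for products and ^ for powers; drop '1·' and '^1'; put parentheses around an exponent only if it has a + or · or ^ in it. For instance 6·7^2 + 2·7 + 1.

3·7^3 + 3·7^2 + 3·7

G_0 = 5. HB_2(5) = 2^2 + 1. Bump = 28. G_1 = 27.
G_1 = 27. HB_3(27) = 3^3. Bump = 256. G_2 = 255.
G_2 = 255. HB_4(255) = 3·4^3 + 3·4^2 + 3·4 + 3. Bump = 468. G_3 = 467.
G_3 = 467. HB_5(467) = 3·5^3 + 3·5^2 + 3·5 + 2. Bump = 776. G_4 = 775.
G_4 = 775. HB_6(775) = 3·6^3 + 3·6^2 + 3·6 + 1. Bump = 1198. G_5 = 1197.
G_5 = 1197. HB_7(1197) = 3·7^3 + 3·7^2 + 3·7. Bump = 1752. G_6 = 1751.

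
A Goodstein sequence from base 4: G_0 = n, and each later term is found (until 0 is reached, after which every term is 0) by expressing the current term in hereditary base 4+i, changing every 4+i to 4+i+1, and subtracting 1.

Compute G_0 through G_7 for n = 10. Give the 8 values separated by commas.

10, 11, 12, 13, 13, 13, 13, 13

base 4: 10 = 2·4 + 2; at 5: 2·5 + 2 = 12; next = 11
base 5: 11 = 2·5 + 1; at 6: 2·6 + 1 = 13; next = 12
base 6: 12 = 2·6; at 7: 2·7 = 14; next = 13
base 7: 13 = 7 + 6; at 8: 8 + 6 = 14; next = 13
base 8: 13 = 8 + 5; at 9: 9 + 5 = 14; next = 13
base 9: 13 = 9 + 4; at 10: 10 + 4 = 14; next = 13
base 10: 13 = 10 + 3; at 11: 11 + 3 = 14; next = 13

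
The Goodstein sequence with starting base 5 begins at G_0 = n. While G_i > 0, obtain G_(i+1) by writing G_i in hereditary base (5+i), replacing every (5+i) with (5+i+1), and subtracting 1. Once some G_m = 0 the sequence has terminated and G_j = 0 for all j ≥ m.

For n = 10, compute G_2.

11

G_0=10  [base 5] 2·5  →[5↦6]→  2·6 = 12  −1 ⇒ G_1=11
G_1=11  [base 6] 6 + 5  →[6↦7]→  7 + 5 = 12  −1 ⇒ G_2=11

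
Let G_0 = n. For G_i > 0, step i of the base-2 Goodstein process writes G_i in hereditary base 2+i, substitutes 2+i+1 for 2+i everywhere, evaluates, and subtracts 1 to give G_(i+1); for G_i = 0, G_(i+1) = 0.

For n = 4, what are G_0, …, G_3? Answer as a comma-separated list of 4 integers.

[0] 4 ≡ 2^2 (base 2). Lift 3: 27. −1: 26.
[1] 26 ≡ 2·3^2 + 2·3 + 2 (base 3). Lift 4: 42. −1: 41.
[2] 41 ≡ 2·4^2 + 2·4 + 1 (base 4). Lift 5: 61. −1: 60.

4, 26, 41, 60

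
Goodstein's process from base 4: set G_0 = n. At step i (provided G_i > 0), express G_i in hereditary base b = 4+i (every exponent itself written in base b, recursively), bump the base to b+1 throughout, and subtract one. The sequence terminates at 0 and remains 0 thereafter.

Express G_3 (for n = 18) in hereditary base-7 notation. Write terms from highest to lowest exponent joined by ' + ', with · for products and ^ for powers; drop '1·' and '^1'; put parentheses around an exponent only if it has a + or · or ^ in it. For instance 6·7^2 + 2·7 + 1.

G_0 = 18. HB_4(18) = 4^2 + 2. Bump = 27. G_1 = 26.
G_1 = 26. HB_5(26) = 5^2 + 1. Bump = 37. G_2 = 36.
G_2 = 36. HB_6(36) = 6^2. Bump = 49. G_3 = 48.
G_3 = 48. HB_7(48) = 6·7 + 6. Bump = 54. G_4 = 53.

6·7 + 6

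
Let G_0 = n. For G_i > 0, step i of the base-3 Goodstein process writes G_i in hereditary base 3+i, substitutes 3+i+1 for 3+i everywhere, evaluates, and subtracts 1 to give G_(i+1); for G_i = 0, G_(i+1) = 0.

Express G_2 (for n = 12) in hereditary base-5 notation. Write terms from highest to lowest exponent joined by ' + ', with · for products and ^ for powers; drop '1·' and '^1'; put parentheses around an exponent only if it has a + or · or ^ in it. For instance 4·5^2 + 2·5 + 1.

12 —HB3→ 3^2 + 3 —bump→ 4^2 + 4 = 20 —(−1)→ 19
19 —HB4→ 4^2 + 3 —bump→ 5^2 + 3 = 28 —(−1)→ 27

5^2 + 2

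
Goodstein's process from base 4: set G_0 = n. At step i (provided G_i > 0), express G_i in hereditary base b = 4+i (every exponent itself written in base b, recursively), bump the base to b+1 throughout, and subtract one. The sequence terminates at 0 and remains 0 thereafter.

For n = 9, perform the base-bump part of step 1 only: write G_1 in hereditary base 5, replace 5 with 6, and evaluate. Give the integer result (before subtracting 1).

12

[0] 9 ≡ 2·4 + 1 (base 4). Lift 5: 11. −1: 10.
[1] 10 ≡ 2·5 (base 5). Lift 6: 12. −1: 11.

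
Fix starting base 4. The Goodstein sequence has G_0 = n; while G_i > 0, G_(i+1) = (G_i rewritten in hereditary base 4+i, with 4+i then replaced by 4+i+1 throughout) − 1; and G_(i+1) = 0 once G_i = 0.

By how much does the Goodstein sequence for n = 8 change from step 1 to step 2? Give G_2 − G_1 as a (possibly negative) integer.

0

G_0=8  [base 4] 2·4  →[4↦5]→  2·5 = 10  −1 ⇒ G_1=9
G_1=9  [base 5] 5 + 4  →[5↦6]→  6 + 4 = 10  −1 ⇒ G_2=9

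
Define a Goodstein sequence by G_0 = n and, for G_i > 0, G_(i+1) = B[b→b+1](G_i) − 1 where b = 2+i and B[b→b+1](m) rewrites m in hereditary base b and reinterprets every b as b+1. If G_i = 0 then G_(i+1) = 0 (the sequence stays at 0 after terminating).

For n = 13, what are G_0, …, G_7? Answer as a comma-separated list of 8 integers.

i=0: 13 = 2^(2 + 1) + 2^2 + 1 (b=2); 2→3: 3^(3 + 1) + 3^3 + 1 = 109; 109−1 = 108
i=1: 108 = 3^(3 + 1) + 3^3 (b=3); 3→4: 4^(4 + 1) + 4^4 = 1280; 1280−1 = 1279
i=2: 1279 = 4^(4 + 1) + 3·4^3 + 3·4^2 + 3·4 + 3 (b=4); 4→5: 5^(5 + 1) + 3·5^3 + 3·5^2 + 3·5 + 3 = 16093; 16093−1 = 16092
i=3: 16092 = 5^(5 + 1) + 3·5^3 + 3·5^2 + 3·5 + 2 (b=5); 5→6: 6^(6 + 1) + 3·6^3 + 3·6^2 + 3·6 + 2 = 280712; 280712−1 = 280711
i=4: 280711 = 6^(6 + 1) + 3·6^3 + 3·6^2 + 3·6 + 1 (b=6); 6→7: 7^(7 + 1) + 3·7^3 + 3·7^2 + 3·7 + 1 = 5765999; 5765999−1 = 5765998
i=5: 5765998 = 7^(7 + 1) + 3·7^3 + 3·7^2 + 3·7 (b=7); 7→8: 8^(8 + 1) + 3·8^3 + 3·8^2 + 3·8 = 134219480; 134219480−1 = 134219479
i=6: 134219479 = 8^(8 + 1) + 3·8^3 + 3·8^2 + 2·8 + 7 (b=8); 8→9: 9^(9 + 1) + 3·9^3 + 3·9^2 + 2·9 + 7 = 3486786856; 3486786856−1 = 3486786855

13, 108, 1279, 16092, 280711, 5765998, 134219479, 3486786855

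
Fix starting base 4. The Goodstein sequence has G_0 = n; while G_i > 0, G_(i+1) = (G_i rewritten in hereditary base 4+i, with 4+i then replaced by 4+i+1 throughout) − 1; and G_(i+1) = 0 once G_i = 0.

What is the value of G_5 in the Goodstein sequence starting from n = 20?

(0) 20|_4 = 4^2 + 4 ↦ 5^2 + 5|_5 = 30 ⇒ 29
(1) 29|_5 = 5^2 + 4 ↦ 6^2 + 4|_6 = 40 ⇒ 39
(2) 39|_6 = 6^2 + 3 ↦ 7^2 + 3|_7 = 52 ⇒ 51
(3) 51|_7 = 7^2 + 2 ↦ 8^2 + 2|_8 = 66 ⇒ 65
(4) 65|_8 = 8^2 + 1 ↦ 9^2 + 1|_9 = 82 ⇒ 81
(5) 81|_9 = 9^2 ↦ 10^2|_10 = 100 ⇒ 99

81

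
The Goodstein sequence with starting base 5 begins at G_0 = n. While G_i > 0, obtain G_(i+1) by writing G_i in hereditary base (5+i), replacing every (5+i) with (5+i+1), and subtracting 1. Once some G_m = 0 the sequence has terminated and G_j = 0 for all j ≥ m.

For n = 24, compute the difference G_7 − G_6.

[0] 24 ≡ 4·5 + 4 (base 5). Lift 6: 28. −1: 27.
[1] 27 ≡ 4·6 + 3 (base 6). Lift 7: 31. −1: 30.
[2] 30 ≡ 4·7 + 2 (base 7). Lift 8: 34. −1: 33.
[3] 33 ≡ 4·8 + 1 (base 8). Lift 9: 37. −1: 36.
[4] 36 ≡ 4·9 (base 9). Lift 10: 40. −1: 39.
[5] 39 ≡ 3·10 + 9 (base 10). Lift 11: 42. −1: 41.
[6] 41 ≡ 3·11 + 8 (base 11). Lift 12: 44. −1: 43.

2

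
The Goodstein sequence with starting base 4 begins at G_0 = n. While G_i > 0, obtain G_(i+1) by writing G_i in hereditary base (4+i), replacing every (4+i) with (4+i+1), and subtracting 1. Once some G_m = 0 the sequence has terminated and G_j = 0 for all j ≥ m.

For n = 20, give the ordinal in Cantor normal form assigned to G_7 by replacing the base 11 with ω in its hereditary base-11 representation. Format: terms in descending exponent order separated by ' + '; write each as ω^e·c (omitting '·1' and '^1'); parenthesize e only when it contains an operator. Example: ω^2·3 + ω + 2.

ω·9 + 8

20 —HB4→ 4^2 + 4 —bump→ 5^2 + 5 = 30 —(−1)→ 29
29 —HB5→ 5^2 + 4 —bump→ 6^2 + 4 = 40 —(−1)→ 39
39 —HB6→ 6^2 + 3 —bump→ 7^2 + 3 = 52 —(−1)→ 51
51 —HB7→ 7^2 + 2 —bump→ 8^2 + 2 = 66 —(−1)→ 65
65 —HB8→ 8^2 + 1 —bump→ 9^2 + 1 = 82 —(−1)→ 81
81 —HB9→ 9^2 —bump→ 10^2 = 100 —(−1)→ 99
99 —HB10→ 9·10 + 9 —bump→ 9·11 + 9 = 108 —(−1)→ 107
107 —HB11→ 9·11 + 8 —bump→ 9·12 + 8 = 116 —(−1)→ 115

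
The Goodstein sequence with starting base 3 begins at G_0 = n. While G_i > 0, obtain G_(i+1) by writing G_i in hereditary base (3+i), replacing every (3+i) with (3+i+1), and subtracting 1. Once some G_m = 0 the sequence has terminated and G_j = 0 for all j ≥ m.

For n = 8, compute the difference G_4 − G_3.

G_0 = 8. HB_3(8) = 2·3 + 2. Bump = 10. G_1 = 9.
G_1 = 9. HB_4(9) = 2·4 + 1. Bump = 11. G_2 = 10.
G_2 = 10. HB_5(10) = 2·5. Bump = 12. G_3 = 11.
G_3 = 11. HB_6(11) = 6 + 5. Bump = 12. G_4 = 11.

0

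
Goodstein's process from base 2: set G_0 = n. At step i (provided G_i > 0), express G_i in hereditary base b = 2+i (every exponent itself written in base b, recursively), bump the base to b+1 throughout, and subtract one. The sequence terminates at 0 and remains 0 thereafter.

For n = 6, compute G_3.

3125

base 2: 6 = 2^2 + 2; at 3: 3^3 + 3 = 30; next = 29
base 3: 29 = 3^3 + 2; at 4: 4^4 + 2 = 258; next = 257
base 4: 257 = 4^4 + 1; at 5: 5^5 + 1 = 3126; next = 3125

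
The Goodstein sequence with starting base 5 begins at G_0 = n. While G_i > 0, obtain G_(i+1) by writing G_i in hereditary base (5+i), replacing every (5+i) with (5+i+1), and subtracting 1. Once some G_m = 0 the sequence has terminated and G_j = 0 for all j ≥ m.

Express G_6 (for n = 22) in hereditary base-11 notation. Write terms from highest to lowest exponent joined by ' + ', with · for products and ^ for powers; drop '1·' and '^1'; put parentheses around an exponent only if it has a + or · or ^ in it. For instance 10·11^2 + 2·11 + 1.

(0) 22|_5 = 4·5 + 2 ↦ 4·6 + 2|_6 = 26 ⇒ 25
(1) 25|_6 = 4·6 + 1 ↦ 4·7 + 1|_7 = 29 ⇒ 28
(2) 28|_7 = 4·7 ↦ 4·8|_8 = 32 ⇒ 31
(3) 31|_8 = 3·8 + 7 ↦ 3·9 + 7|_9 = 34 ⇒ 33
(4) 33|_9 = 3·9 + 6 ↦ 3·10 + 6|_10 = 36 ⇒ 35
(5) 35|_10 = 3·10 + 5 ↦ 3·11 + 5|_11 = 38 ⇒ 37

3·11 + 4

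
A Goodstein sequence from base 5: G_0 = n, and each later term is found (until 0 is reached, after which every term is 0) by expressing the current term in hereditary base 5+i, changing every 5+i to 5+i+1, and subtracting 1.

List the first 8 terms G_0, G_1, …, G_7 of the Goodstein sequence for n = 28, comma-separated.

28, 38, 50, 64, 80, 87, 94, 101

G_0 = 28. HB_5(28) = 5^2 + 3. Bump = 39. G_1 = 38.
G_1 = 38. HB_6(38) = 6^2 + 2. Bump = 51. G_2 = 50.
G_2 = 50. HB_7(50) = 7^2 + 1. Bump = 65. G_3 = 64.
G_3 = 64. HB_8(64) = 8^2. Bump = 81. G_4 = 80.
G_4 = 80. HB_9(80) = 8·9 + 8. Bump = 88. G_5 = 87.
G_5 = 87. HB_10(87) = 8·10 + 7. Bump = 95. G_6 = 94.
G_6 = 94. HB_11(94) = 8·11 + 6. Bump = 102. G_7 = 101.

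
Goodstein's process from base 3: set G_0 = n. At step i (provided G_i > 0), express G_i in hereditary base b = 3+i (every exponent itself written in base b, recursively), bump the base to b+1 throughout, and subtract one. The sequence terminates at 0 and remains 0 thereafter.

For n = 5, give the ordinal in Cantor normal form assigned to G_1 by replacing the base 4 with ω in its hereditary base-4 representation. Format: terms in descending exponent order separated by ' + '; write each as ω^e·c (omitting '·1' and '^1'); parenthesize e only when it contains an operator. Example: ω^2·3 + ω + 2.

base 3: 5 = 3 + 2; at 4: 4 + 2 = 6; next = 5
base 4: 5 = 4 + 1; at 5: 5 + 1 = 6; next = 5

ω + 1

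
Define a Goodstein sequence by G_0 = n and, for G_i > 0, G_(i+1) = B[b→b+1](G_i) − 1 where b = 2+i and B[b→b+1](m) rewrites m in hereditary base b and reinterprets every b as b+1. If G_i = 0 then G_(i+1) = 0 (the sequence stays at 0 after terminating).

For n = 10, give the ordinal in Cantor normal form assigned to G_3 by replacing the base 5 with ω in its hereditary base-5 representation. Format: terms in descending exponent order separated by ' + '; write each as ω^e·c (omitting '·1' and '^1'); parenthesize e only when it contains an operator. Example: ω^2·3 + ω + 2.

ω^(ω + 1)

step 0: 10 = 2^(2 + 1) + 2; sub 3 for 2: 3^(3 + 1) + 3; = 84; G_1 = 84−1 = 83
step 1: 83 = 3^(3 + 1) + 2; sub 4 for 3: 4^(4 + 1) + 2; = 1026; G_2 = 1026−1 = 1025
step 2: 1025 = 4^(4 + 1) + 1; sub 5 for 4: 5^(5 + 1) + 1; = 15626; G_3 = 15626−1 = 15625
step 3: 15625 = 5^(5 + 1); sub 6 for 5: 6^(6 + 1); = 279936; G_4 = 279936−1 = 279935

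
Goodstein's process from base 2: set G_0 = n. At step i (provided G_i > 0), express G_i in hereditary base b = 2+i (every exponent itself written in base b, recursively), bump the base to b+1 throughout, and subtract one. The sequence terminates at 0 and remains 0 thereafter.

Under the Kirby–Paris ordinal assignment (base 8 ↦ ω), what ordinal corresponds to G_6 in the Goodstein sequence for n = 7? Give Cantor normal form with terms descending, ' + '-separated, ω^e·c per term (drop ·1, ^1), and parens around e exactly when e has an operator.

ω^7·7 + ω^6·7 + ω^5·7 + ω^4·7 + ω^3·7 + ω^2·7 + ω·7 + 7

7 —HB2→ 2^2 + 2 + 1 —bump→ 3^3 + 3 + 1 = 31 —(−1)→ 30
30 —HB3→ 3^3 + 3 —bump→ 4^4 + 4 = 260 —(−1)→ 259
259 —HB4→ 4^4 + 3 —bump→ 5^5 + 3 = 3128 —(−1)→ 3127
3127 —HB5→ 5^5 + 2 —bump→ 6^6 + 2 = 46658 —(−1)→ 46657
46657 —HB6→ 6^6 + 1 —bump→ 7^7 + 1 = 823544 —(−1)→ 823543
823543 —HB7→ 7^7 —bump→ 8^8 = 16777216 —(−1)→ 16777215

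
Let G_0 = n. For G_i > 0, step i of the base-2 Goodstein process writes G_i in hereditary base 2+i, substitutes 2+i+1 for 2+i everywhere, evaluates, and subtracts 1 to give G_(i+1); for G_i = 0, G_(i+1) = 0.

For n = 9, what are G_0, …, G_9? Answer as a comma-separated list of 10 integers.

9, 81, 1023, 9842, 140743, 2471826, 50333399, 1162263921, 30000003325, 855935016215

(0) 9|_2 = 2^(2 + 1) + 1 ↦ 3^(3 + 1) + 1|_3 = 82 ⇒ 81
(1) 81|_3 = 3^(3 + 1) ↦ 4^(4 + 1)|_4 = 1024 ⇒ 1023
(2) 1023|_4 = 3·4^4 + 3·4^3 + 3·4^2 + 3·4 + 3 ↦ 3·5^5 + 3·5^3 + 3·5^2 + 3·5 + 3|_5 = 9843 ⇒ 9842
(3) 9842|_5 = 3·5^5 + 3·5^3 + 3·5^2 + 3·5 + 2 ↦ 3·6^6 + 3·6^3 + 3·6^2 + 3·6 + 2|_6 = 140744 ⇒ 140743
(4) 140743|_6 = 3·6^6 + 3·6^3 + 3·6^2 + 3·6 + 1 ↦ 3·7^7 + 3·7^3 + 3·7^2 + 3·7 + 1|_7 = 2471827 ⇒ 2471826
(5) 2471826|_7 = 3·7^7 + 3·7^3 + 3·7^2 + 3·7 ↦ 3·8^8 + 3·8^3 + 3·8^2 + 3·8|_8 = 50333400 ⇒ 50333399
(6) 50333399|_8 = 3·8^8 + 3·8^3 + 3·8^2 + 2·8 + 7 ↦ 3·9^9 + 3·9^3 + 3·9^2 + 2·9 + 7|_9 = 1162263922 ⇒ 1162263921
(7) 1162263921|_9 = 3·9^9 + 3·9^3 + 3·9^2 + 2·9 + 6 ↦ 3·10^10 + 3·10^3 + 3·10^2 + 2·10 + 6|_10 = 30000003326 ⇒ 30000003325
(8) 30000003325|_10 = 3·10^10 + 3·10^3 + 3·10^2 + 2·10 + 5 ↦ 3·11^11 + 3·11^3 + 3·11^2 + 2·11 + 5|_11 = 855935016216 ⇒ 855935016215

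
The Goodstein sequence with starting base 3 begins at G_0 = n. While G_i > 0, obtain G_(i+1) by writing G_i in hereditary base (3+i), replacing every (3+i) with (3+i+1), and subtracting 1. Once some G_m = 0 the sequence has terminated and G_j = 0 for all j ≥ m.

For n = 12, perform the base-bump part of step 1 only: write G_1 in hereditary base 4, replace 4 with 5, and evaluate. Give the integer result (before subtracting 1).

28

[0] 12 ≡ 3^2 + 3 (base 3). Lift 4: 20. −1: 19.
[1] 19 ≡ 4^2 + 3 (base 4). Lift 5: 28. −1: 27.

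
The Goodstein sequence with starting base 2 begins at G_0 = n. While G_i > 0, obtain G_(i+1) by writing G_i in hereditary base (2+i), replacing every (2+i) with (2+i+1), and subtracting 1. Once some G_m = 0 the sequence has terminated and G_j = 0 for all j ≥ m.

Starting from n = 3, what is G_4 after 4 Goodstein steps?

i=0: 3 = 2 + 1 (b=2); 2→3: 3 + 1 = 4; 4−1 = 3
i=1: 3 = 3 (b=3); 3→4: 4 = 4; 4−1 = 3
i=2: 3 = 3 (b=4); 4→5: 3 = 3; 3−1 = 2
i=3: 2 = 2 (b=5); 5→6: 2 = 2; 2−1 = 1

1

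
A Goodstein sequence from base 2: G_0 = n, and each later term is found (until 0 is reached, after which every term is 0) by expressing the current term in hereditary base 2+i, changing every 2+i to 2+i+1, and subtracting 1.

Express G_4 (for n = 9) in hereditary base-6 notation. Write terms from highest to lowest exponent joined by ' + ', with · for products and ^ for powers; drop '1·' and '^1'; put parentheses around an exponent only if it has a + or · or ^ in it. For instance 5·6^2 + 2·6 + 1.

G_0=9  [base 2] 2^(2 + 1) + 1  →[2↦3]→  3^(3 + 1) + 1 = 82  −1 ⇒ G_1=81
G_1=81  [base 3] 3^(3 + 1)  →[3↦4]→  4^(4 + 1) = 1024  −1 ⇒ G_2=1023
G_2=1023  [base 4] 3·4^4 + 3·4^3 + 3·4^2 + 3·4 + 3  →[4↦5]→  3·5^5 + 3·5^3 + 3·5^2 + 3·5 + 3 = 9843  −1 ⇒ G_3=9842
G_3=9842  [base 5] 3·5^5 + 3·5^3 + 3·5^2 + 3·5 + 2  →[5↦6]→  3·6^6 + 3·6^3 + 3·6^2 + 3·6 + 2 = 140744  −1 ⇒ G_4=140743
G_4=140743  [base 6] 3·6^6 + 3·6^3 + 3·6^2 + 3·6 + 1  →[6↦7]→  3·7^7 + 3·7^3 + 3·7^2 + 3·7 + 1 = 2471827  −1 ⇒ G_5=2471826

3·6^6 + 3·6^3 + 3·6^2 + 3·6 + 1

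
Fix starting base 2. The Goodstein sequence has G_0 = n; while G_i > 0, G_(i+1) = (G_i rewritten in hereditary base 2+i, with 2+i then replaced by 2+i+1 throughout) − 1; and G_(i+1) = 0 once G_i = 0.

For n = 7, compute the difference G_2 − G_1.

229

G_0=7  [base 2] 2^2 + 2 + 1  →[2↦3]→  3^3 + 3 + 1 = 31  −1 ⇒ G_1=30
G_1=30  [base 3] 3^3 + 3  →[3↦4]→  4^4 + 4 = 260  −1 ⇒ G_2=259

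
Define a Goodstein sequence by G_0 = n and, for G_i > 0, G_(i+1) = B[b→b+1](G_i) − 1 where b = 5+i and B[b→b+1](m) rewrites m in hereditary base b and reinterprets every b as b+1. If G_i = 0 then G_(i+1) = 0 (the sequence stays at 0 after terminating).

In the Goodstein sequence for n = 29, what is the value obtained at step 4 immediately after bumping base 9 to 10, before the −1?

i=0: 29 = 5^2 + 4 (b=5); 5→6: 6^2 + 4 = 40; 40−1 = 39
i=1: 39 = 6^2 + 3 (b=6); 6→7: 7^2 + 3 = 52; 52−1 = 51
i=2: 51 = 7^2 + 2 (b=7); 7→8: 8^2 + 2 = 66; 66−1 = 65
i=3: 65 = 8^2 + 1 (b=8); 8→9: 9^2 + 1 = 82; 82−1 = 81

100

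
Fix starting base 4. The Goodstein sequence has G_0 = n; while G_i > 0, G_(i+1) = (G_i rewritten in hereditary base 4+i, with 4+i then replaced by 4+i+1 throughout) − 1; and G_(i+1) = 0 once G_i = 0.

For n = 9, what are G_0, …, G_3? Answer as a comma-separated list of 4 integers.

G_0 = 9. HB_4(9) = 2·4 + 1. Bump = 11. G_1 = 10.
G_1 = 10. HB_5(10) = 2·5. Bump = 12. G_2 = 11.
G_2 = 11. HB_6(11) = 6 + 5. Bump = 12. G_3 = 11.

9, 10, 11, 11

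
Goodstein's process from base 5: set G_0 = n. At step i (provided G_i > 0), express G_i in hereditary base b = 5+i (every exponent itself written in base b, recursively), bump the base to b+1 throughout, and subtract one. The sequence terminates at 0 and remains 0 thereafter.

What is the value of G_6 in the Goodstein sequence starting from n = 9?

8

[0] 9 ≡ 5 + 4 (base 5). Lift 6: 10. −1: 9.
[1] 9 ≡ 6 + 3 (base 6). Lift 7: 10. −1: 9.
[2] 9 ≡ 7 + 2 (base 7). Lift 8: 10. −1: 9.
[3] 9 ≡ 8 + 1 (base 8). Lift 9: 10. −1: 9.
[4] 9 ≡ 9 (base 9). Lift 10: 10. −1: 9.
[5] 9 ≡ 9 (base 10). Lift 11: 9. −1: 8.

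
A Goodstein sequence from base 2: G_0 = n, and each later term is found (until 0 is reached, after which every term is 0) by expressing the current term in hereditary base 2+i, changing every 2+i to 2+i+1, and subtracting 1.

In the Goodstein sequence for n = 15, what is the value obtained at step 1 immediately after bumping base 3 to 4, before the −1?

1284

i=0: 15 = 2^(2 + 1) + 2^2 + 2 + 1 (b=2); 2→3: 3^(3 + 1) + 3^3 + 3 + 1 = 112; 112−1 = 111
i=1: 111 = 3^(3 + 1) + 3^3 + 3 (b=3); 3→4: 4^(4 + 1) + 4^4 + 4 = 1284; 1284−1 = 1283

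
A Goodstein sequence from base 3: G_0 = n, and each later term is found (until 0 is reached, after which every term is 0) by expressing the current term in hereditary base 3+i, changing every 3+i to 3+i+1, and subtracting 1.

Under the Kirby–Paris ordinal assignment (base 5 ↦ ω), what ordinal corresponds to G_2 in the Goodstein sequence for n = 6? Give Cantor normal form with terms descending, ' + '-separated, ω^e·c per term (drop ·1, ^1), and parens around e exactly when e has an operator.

ω + 2

G_0=6  [base 3] 2·3  →[3↦4]→  2·4 = 8  −1 ⇒ G_1=7
G_1=7  [base 4] 4 + 3  →[4↦5]→  5 + 3 = 8  −1 ⇒ G_2=7
G_2=7  [base 5] 5 + 2  →[5↦6]→  6 + 2 = 8  −1 ⇒ G_3=7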